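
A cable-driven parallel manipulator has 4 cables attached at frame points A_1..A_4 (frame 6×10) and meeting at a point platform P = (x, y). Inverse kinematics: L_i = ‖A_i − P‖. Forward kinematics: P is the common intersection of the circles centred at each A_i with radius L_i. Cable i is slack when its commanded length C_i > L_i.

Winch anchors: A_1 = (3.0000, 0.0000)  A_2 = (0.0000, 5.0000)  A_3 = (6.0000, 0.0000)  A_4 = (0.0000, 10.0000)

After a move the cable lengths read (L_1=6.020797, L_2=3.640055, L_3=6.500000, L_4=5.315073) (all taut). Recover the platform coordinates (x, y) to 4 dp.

each cable: (A_i−P)·(A_i−P) = L_i²; let k_i = ‖A_i‖²−L_i²
k_1 = 9.0000+0.0000−36.2500 = -27.2500
row 1: 6.0000x − 10.0000y = -39.0000  (k_2=11.7500)
row 2: -6.0000x + 0.0000y = -21.0000  (k_3=-6.2500)
row 3: 6.0000x − 20.0000y = -99.0000  (k_4=71.7500)
Cramer on rows 1–2 → x = 3.5000, y = 6.0000
check cable 4: ‖A_4−P‖² = 28.2500 ≈ L_4² = 28.2500 ✓

(3.5000, 6.0000)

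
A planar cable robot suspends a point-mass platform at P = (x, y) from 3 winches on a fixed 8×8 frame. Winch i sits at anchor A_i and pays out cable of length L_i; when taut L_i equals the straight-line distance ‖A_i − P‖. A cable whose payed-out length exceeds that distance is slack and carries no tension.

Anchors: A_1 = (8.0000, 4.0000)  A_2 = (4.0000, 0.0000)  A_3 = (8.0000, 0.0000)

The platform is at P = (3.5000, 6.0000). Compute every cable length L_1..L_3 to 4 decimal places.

(4.9244, 6.0208, 7.5000)

L_1: Δ = A_1−P = (4.5000, -2.0000) → ‖Δ‖ = √24.2500 = 4.9244
L_2: Δ = A_2−P = (0.5000, -6.0000) → ‖Δ‖ = √36.2500 = 6.0208
L_3: Δ = A_3−P = (4.5000, -6.0000) → ‖Δ‖ = √56.2500 = 7.5000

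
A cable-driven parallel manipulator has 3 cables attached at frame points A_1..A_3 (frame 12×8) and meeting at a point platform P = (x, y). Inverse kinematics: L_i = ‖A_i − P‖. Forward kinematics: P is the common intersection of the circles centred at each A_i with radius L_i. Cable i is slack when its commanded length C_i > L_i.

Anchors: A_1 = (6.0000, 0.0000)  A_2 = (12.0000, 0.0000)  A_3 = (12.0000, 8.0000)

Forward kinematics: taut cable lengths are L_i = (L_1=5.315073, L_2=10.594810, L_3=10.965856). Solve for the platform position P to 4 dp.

(2.0000, 3.5000)

expand ‖A_i−P‖²=L_i² and subtract eq 1 (c_i ≔ ‖A_i‖²−L_i²)
c_1 = 36.0000+0.0000−28.2500 = 7.7500
eq1−eq2 → [-12.0000  0.0000]·P = -24.0000
eq1−eq3 → [-12.0000  -16.0000]·P = -80.0000
2×2 solve → P = (2.0000, 3.5000)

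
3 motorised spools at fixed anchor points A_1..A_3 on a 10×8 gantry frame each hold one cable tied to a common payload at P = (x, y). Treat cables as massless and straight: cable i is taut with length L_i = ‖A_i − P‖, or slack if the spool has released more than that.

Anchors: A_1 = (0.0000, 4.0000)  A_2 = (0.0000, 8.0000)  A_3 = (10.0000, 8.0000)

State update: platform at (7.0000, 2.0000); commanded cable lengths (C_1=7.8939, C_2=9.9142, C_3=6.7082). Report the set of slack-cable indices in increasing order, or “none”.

1, 2

cable 1: √((-7.0000)²+(2.0000)²)=7.2801, C_1=7.8939: slack
cable 2: √((-7.0000)²+(6.0000)²)=9.2195, C_2=9.9142: slack
cable 3: √((3.0000)²+(6.0000)²)=6.7082, C_3=6.7082: taut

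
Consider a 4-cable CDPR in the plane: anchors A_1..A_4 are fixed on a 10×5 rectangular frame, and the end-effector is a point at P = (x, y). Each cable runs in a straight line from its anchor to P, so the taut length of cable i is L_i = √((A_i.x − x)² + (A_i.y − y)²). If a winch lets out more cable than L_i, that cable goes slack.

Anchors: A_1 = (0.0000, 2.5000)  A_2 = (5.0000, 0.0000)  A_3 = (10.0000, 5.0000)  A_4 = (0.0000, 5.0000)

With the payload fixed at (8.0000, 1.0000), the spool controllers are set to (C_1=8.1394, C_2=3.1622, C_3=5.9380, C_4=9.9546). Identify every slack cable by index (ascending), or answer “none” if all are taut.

3, 4

cable 1: √((-8.0000)²+(1.5000)²)=8.1394, C_1=8.1394: taut
cable 2: √((-3.0000)²+(-1.0000)²)=3.1623, C_2=3.1622: taut
cable 3: √((2.0000)²+(4.0000)²)=4.4721, C_3=5.9380: slack
cable 4: √((-8.0000)²+(4.0000)²)=8.9443, C_4=9.9546: slack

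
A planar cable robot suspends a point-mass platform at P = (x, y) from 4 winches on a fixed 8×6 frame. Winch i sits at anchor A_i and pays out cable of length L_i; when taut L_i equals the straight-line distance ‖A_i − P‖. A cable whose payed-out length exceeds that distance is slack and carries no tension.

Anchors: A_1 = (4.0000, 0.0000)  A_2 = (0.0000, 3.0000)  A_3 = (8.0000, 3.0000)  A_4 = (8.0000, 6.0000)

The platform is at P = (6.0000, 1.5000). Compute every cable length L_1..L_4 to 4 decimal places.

L_1: Δ = A_1−P = (-2.0000, -1.5000) → ‖Δ‖ = √6.2500 = 2.5000
L_2: Δ = A_2−P = (-6.0000, 1.5000) → ‖Δ‖ = √38.2500 = 6.1847
L_3: Δ = A_3−P = (2.0000, 1.5000) → ‖Δ‖ = √6.2500 = 2.5000
L_4: Δ = A_4−P = (2.0000, 4.5000) → ‖Δ‖ = √24.2500 = 4.9244

(2.5000, 6.1847, 2.5000, 4.9244)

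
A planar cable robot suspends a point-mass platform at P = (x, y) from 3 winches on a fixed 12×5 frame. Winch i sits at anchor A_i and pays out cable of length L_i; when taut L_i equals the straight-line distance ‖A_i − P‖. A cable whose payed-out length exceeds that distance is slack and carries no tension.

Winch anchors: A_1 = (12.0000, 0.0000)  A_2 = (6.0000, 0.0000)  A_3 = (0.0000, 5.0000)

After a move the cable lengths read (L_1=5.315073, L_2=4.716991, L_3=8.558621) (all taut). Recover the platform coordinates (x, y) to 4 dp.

(8.5000, 4.0000)

circle eqns → linear via eq_j − eq_1; set k_j = A_j·A_j − L_j²
k_1 = 144.0000+0.0000−28.2500 = 115.7500
12.0000·x + 0.0000·y = k_1−k_2 = 102.0000
24.0000·x − 10.0000·y = k_1−k_3 = 164.0000
solve first two rows → x=8.5000, y=4.0000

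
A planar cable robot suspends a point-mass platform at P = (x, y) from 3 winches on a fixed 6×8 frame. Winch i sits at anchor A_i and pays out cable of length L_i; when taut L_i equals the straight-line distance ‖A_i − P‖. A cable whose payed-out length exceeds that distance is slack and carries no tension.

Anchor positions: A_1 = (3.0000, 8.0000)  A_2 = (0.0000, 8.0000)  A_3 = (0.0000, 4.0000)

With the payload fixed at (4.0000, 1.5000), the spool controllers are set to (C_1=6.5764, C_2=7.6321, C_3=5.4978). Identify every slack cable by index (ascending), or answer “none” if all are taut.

3

cable 1: L_1 = ‖A_1−P‖ = 6.5765;  C_1 = 6.5764 → taut
cable 2: L_2 = ‖A_2−P‖ = 7.6322;  C_2 = 7.6321 → taut
cable 3: L_3 = ‖A_3−P‖ = 4.7170;  C_3 = 5.4978 → slack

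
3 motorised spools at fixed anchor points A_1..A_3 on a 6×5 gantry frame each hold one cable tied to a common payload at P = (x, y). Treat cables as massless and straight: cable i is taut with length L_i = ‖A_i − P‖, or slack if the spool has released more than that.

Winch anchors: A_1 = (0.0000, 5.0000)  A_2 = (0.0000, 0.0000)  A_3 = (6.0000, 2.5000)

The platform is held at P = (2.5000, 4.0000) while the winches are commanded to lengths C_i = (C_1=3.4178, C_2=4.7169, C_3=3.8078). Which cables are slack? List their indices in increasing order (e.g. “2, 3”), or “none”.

1

cable 1: √((-2.5000)²+(1.0000)²)=2.6926, C_1=3.4178: slack
cable 2: √((-2.5000)²+(-4.0000)²)=4.7170, C_2=4.7169: taut
cable 3: √((3.5000)²+(-1.5000)²)=3.8079, C_3=3.8078: taut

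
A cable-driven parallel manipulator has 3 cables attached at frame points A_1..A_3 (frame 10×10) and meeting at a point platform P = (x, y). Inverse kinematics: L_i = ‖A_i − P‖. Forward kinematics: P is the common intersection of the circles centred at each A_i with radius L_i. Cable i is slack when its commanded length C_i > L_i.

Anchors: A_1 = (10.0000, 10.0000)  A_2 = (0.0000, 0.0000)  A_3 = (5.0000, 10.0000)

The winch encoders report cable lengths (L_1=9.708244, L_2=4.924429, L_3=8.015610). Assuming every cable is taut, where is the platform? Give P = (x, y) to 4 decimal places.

(4.5000, 2.0000)

each cable: (A_i−P)·(A_i−P) = L_i²; let q_i = ‖A_i‖²−L_i²
q_1 = 100.0000+100.0000−94.2500 = 105.7500
row 1: 20.0000x + 20.0000y = 130.0000  (q_2=-24.2500)
row 2: 10.0000x + 0.0000y = 45.0000  (q_3=60.7500)
Cramer on rows 1–2 → x = 4.5000, y = 2.0000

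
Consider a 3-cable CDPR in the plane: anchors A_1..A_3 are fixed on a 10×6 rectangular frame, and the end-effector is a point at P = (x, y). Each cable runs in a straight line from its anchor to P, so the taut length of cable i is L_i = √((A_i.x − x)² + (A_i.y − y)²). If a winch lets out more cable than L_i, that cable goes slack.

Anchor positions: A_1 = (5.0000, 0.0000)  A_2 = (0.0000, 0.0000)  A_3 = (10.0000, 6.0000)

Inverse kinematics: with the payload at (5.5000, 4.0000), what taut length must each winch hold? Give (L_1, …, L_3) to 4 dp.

(4.0311, 6.8007, 4.9244)

cable 1: Δx=-0.5000, Δy=-4.0000; L_1 = √(Δx²+Δy²) = 4.0311
cable 2: Δx=-5.5000, Δy=-4.0000; L_2 = √(Δx²+Δy²) = 6.8007
cable 3: Δx=4.5000, Δy=2.0000; L_3 = √(Δx²+Δy²) = 4.9244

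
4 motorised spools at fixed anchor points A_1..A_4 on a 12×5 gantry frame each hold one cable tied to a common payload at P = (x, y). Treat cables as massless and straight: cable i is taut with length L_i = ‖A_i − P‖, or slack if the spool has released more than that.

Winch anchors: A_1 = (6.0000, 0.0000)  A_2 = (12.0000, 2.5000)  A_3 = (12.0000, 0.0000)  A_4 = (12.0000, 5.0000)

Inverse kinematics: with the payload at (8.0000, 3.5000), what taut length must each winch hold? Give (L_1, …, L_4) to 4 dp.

(4.0311, 4.1231, 5.3151, 4.2720)

L_1: Δ = A_1−P = (-2.0000, -3.5000) → ‖Δ‖ = √16.2500 = 4.0311
L_2: Δ = A_2−P = (4.0000, -1.0000) → ‖Δ‖ = √17.0000 = 4.1231
L_3: Δ = A_3−P = (4.0000, -3.5000) → ‖Δ‖ = √28.2500 = 5.3151
L_4: Δ = A_4−P = (4.0000, 1.5000) → ‖Δ‖ = √18.2500 = 4.2720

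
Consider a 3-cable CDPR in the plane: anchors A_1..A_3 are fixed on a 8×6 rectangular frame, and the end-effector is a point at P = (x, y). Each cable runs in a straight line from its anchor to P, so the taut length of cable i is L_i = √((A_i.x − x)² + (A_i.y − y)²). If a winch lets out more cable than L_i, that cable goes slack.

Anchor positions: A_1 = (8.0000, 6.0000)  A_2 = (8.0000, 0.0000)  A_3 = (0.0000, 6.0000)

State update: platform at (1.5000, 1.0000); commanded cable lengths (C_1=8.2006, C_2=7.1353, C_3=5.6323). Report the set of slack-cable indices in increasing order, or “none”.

cable 1: √((6.5000)²+(5.0000)²)=8.2006, C_1=8.2006: taut
cable 2: √((6.5000)²+(-1.0000)²)=6.5765, C_2=7.1353: slack
cable 3: √((-1.5000)²+(5.0000)²)=5.2202, C_3=5.6323: slack

2, 3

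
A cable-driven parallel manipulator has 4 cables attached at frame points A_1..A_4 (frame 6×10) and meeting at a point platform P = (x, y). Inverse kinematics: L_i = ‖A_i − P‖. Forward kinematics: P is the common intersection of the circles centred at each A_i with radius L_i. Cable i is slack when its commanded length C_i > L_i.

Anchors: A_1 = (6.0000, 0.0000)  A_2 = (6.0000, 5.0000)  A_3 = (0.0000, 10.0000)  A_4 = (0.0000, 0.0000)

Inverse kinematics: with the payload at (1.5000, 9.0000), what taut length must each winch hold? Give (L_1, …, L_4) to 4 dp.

L_1: Δ = A_1−P = (4.5000, -9.0000) → ‖Δ‖ = √101.2500 = 10.0623
L_2: Δ = A_2−P = (4.5000, -4.0000) → ‖Δ‖ = √36.2500 = 6.0208
L_3: Δ = A_3−P = (-1.5000, 1.0000) → ‖Δ‖ = √3.2500 = 1.8028
L_4: Δ = A_4−P = (-1.5000, -9.0000) → ‖Δ‖ = √83.2500 = 9.1241

(10.0623, 6.0208, 1.8028, 9.1241)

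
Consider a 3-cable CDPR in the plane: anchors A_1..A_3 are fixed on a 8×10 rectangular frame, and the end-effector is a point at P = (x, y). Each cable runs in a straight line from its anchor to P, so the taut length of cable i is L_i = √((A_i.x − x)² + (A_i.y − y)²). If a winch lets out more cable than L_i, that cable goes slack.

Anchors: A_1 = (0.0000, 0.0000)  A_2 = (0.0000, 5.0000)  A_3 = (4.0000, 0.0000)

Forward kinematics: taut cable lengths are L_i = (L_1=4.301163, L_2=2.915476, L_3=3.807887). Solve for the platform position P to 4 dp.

circle eqns → linear via eq_j − eq_1; set c_j = A_j·A_j − L_j²
c_1 = 0.0000+0.0000−18.5000 = -18.5000
0.0000·x − 10.0000·y = c_1−c_2 = -35.0000
-8.0000·x + 0.0000·y = c_1−c_3 = -20.0000
solve first two rows → x=2.5000, y=3.5000

(2.5000, 3.5000)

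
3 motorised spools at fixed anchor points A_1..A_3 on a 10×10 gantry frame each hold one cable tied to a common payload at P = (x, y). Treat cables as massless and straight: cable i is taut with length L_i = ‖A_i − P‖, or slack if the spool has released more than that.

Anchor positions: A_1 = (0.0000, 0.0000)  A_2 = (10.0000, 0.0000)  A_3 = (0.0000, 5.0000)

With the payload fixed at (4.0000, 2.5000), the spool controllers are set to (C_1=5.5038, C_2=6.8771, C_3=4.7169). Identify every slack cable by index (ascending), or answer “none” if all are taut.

1, 2

cable 1: L_1 = ‖A_1−P‖ = 4.7170;  C_1 = 5.5038 → slack
cable 2: L_2 = ‖A_2−P‖ = 6.5000;  C_2 = 6.8771 → slack
cable 3: L_3 = ‖A_3−P‖ = 4.7170;  C_3 = 4.7169 → taut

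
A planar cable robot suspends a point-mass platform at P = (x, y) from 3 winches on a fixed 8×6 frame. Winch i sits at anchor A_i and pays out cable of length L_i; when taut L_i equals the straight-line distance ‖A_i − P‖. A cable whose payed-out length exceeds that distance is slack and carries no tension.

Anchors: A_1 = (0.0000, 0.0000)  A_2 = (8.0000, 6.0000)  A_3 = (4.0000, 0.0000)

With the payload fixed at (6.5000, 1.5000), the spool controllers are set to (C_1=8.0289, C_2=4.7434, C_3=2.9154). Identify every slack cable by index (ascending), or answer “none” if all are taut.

1

cable 1: L_1 = ‖A_1−P‖ = 6.6708;  C_1 = 8.0289 → slack
cable 2: L_2 = ‖A_2−P‖ = 4.7434;  C_2 = 4.7434 → taut
cable 3: L_3 = ‖A_3−P‖ = 2.9155;  C_3 = 2.9154 → taut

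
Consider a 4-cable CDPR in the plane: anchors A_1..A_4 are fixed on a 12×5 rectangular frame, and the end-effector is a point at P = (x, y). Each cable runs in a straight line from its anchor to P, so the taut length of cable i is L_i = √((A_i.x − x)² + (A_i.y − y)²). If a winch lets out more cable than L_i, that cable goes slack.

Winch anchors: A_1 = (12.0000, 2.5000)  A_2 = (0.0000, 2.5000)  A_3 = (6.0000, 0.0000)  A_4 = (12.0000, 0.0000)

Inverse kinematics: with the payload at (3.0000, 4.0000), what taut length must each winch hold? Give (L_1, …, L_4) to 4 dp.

(9.1241, 3.3541, 5.0000, 9.8489)

L_1: Δ = A_1−P = (9.0000, -1.5000) → ‖Δ‖ = √83.2500 = 9.1241
L_2: Δ = A_2−P = (-3.0000, -1.5000) → ‖Δ‖ = √11.2500 = 3.3541
L_3: Δ = A_3−P = (3.0000, -4.0000) → ‖Δ‖ = √25.0000 = 5.0000
L_4: Δ = A_4−P = (9.0000, -4.0000) → ‖Δ‖ = √97.0000 = 9.8489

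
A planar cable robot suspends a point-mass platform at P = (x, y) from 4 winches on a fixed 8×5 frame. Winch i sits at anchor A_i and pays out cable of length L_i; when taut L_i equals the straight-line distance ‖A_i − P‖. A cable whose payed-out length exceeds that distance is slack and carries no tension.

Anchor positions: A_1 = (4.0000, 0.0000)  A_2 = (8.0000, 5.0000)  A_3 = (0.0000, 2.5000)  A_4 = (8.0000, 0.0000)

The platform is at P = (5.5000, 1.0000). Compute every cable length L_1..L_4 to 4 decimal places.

(1.8028, 4.7170, 5.7009, 2.6926)

cable 1: Δx=-1.5000, Δy=-1.0000; L_1 = √(Δx²+Δy²) = 1.8028
cable 2: Δx=2.5000, Δy=4.0000; L_2 = √(Δx²+Δy²) = 4.7170
cable 3: Δx=-5.5000, Δy=1.5000; L_3 = √(Δx²+Δy²) = 5.7009
cable 4: Δx=2.5000, Δy=-1.0000; L_4 = √(Δx²+Δy²) = 2.6926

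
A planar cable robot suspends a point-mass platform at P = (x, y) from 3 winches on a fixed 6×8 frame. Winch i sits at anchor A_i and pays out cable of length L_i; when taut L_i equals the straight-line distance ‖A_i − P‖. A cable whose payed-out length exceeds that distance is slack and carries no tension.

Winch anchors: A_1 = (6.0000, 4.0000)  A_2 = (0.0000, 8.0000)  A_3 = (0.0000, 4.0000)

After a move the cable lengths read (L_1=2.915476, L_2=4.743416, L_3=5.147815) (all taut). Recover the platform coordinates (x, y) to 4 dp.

(4.5000, 6.5000)

each cable: (A_i−P)·(A_i−P) = L_i²; let q_i = ‖A_i‖²−L_i²
q_1 = 36.0000+16.0000−8.5000 = 43.5000
row 1: 12.0000x − 8.0000y = 2.0000  (q_2=41.5000)
row 2: 12.0000x + 0.0000y = 54.0000  (q_3=-10.5000)
Cramer on rows 1–2 → x = 4.5000, y = 6.5000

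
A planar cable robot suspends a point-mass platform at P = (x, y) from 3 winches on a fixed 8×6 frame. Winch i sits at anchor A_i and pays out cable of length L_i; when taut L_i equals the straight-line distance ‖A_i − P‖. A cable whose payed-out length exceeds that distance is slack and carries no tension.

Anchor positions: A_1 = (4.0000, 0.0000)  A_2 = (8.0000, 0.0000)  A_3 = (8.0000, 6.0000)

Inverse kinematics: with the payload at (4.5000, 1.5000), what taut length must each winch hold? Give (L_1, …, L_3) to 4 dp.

(1.5811, 3.8079, 5.7009)

L_1: Δ = A_1−P = (-0.5000, -1.5000) → ‖Δ‖ = √2.5000 = 1.5811
L_2: Δ = A_2−P = (3.5000, -1.5000) → ‖Δ‖ = √14.5000 = 3.8079
L_3: Δ = A_3−P = (3.5000, 4.5000) → ‖Δ‖ = √32.5000 = 5.7009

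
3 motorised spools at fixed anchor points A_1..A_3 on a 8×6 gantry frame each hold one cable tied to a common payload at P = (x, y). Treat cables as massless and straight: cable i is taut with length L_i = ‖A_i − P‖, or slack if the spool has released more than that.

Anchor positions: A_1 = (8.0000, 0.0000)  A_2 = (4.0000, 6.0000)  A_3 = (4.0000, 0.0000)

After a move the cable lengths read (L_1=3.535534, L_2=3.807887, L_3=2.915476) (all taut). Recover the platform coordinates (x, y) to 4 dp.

(5.5000, 2.5000)

expand ‖A_i−P‖²=L_i² and subtract eq 1 (c_i ≔ ‖A_i‖²−L_i²)
c_1 = 64.0000+0.0000−12.5000 = 51.5000
eq1−eq2 → [8.0000  -12.0000]·P = 14.0000
eq1−eq3 → [8.0000  0.0000]·P = 44.0000
2×2 solve → P = (5.5000, 2.5000)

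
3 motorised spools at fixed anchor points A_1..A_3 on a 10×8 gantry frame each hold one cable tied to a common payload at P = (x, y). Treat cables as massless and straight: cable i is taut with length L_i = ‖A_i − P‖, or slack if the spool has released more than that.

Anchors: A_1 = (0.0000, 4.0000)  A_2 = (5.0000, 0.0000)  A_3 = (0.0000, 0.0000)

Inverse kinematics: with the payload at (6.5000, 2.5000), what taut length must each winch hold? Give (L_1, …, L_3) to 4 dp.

(6.6708, 2.9155, 6.9642)

L_1: Δ = A_1−P = (-6.5000, 1.5000) → ‖Δ‖ = √44.5000 = 6.6708
L_2: Δ = A_2−P = (-1.5000, -2.5000) → ‖Δ‖ = √8.5000 = 2.9155
L_3: Δ = A_3−P = (-6.5000, -2.5000) → ‖Δ‖ = √48.5000 = 6.9642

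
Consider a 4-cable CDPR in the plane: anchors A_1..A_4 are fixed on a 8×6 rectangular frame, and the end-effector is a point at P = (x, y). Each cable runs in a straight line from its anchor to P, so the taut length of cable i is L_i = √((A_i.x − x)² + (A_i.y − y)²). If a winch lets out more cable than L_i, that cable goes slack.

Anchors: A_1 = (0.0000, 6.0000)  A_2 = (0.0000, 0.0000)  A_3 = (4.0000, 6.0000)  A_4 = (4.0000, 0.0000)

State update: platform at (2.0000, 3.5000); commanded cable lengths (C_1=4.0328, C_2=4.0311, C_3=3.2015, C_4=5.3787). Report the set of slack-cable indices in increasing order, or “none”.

1, 4

cable 1: √((-2.0000)²+(2.5000)²)=3.2016, C_1=4.0328: slack
cable 2: √((-2.0000)²+(-3.5000)²)=4.0311, C_2=4.0311: taut
cable 3: √((2.0000)²+(2.5000)²)=3.2016, C_3=3.2015: taut
cable 4: √((2.0000)²+(-3.5000)²)=4.0311, C_4=5.3787: slack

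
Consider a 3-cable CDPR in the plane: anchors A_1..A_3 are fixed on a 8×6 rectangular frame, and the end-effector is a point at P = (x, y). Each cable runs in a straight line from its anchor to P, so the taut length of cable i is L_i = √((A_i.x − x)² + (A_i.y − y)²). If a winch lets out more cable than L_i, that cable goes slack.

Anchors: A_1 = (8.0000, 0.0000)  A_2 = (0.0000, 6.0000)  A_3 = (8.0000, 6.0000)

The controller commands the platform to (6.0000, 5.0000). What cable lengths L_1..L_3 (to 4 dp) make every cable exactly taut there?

cable 1: Δx=2.0000, Δy=-5.0000; L_1 = √(Δx²+Δy²) = 5.3852
cable 2: Δx=-6.0000, Δy=1.0000; L_2 = √(Δx²+Δy²) = 6.0828
cable 3: Δx=2.0000, Δy=1.0000; L_3 = √(Δx²+Δy²) = 2.2361

(5.3852, 6.0828, 2.2361)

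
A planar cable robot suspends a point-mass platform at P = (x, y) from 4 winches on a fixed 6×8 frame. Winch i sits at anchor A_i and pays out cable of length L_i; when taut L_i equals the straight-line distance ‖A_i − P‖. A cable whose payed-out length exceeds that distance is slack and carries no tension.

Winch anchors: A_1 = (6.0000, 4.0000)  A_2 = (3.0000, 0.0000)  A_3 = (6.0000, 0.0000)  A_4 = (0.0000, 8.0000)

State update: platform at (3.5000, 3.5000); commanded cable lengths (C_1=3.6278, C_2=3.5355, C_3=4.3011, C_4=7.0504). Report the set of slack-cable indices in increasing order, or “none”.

i=1: geometric 2.5495 vs commanded 3.6278 ⇒ slack
i=2: geometric 3.5355 vs commanded 3.5355 ⇒ taut
i=3: geometric 4.3012 vs commanded 4.3011 ⇒ taut
i=4: geometric 5.7009 vs commanded 7.0504 ⇒ slack

1, 4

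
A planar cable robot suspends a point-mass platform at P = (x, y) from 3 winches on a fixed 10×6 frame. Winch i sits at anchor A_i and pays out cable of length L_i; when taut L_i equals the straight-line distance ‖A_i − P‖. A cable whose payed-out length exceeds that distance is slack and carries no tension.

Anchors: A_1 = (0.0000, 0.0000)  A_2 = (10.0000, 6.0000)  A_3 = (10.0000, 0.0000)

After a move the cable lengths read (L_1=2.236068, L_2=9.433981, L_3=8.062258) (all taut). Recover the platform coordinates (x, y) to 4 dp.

(2.0000, 1.0000)

circle eqns → linear via eq_j − eq_1; set q_j = A_j·A_j − L_j²
q_1 = 0.0000+0.0000−5.0000 = -5.0000
-20.0000·x − 12.0000·y = q_1−q_2 = -52.0000
-20.0000·x + 0.0000·y = q_1−q_3 = -40.0000
solve first two rows → x=2.0000, y=1.0000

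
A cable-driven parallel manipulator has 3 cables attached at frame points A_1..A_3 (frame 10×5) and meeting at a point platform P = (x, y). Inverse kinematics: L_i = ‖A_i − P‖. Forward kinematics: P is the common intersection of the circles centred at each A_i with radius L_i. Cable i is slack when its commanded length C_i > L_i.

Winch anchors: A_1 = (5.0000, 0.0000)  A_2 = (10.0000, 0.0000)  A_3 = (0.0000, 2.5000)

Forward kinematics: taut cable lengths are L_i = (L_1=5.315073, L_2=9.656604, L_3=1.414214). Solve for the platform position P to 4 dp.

expand ‖A_i−P‖²=L_i² and subtract eq 1 (k_i ≔ ‖A_i‖²−L_i²)
k_1 = 25.0000+0.0000−28.2500 = -3.2500
eq1−eq2 → [-10.0000  0.0000]·P = -10.0000
eq1−eq3 → [10.0000  -5.0000]·P = -7.5000
2×2 solve → P = (1.0000, 3.5000)

(1.0000, 3.5000)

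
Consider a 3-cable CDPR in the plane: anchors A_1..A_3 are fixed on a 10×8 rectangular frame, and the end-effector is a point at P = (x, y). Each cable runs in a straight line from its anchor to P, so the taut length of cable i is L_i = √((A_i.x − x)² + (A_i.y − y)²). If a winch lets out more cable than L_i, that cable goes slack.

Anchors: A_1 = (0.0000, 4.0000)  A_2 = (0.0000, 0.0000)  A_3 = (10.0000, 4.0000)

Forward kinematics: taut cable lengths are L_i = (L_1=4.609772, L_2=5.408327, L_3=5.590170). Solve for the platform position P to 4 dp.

circle eqns → linear via eq_j − eq_1; set k_j = A_j·A_j − L_j²
k_1 = 0.0000+16.0000−21.2500 = -5.2500
0.0000·x + 8.0000·y = k_1−k_2 = 24.0000
-20.0000·x + 0.0000·y = k_1−k_3 = -90.0000
solve first two rows → x=4.5000, y=3.0000

(4.5000, 3.0000)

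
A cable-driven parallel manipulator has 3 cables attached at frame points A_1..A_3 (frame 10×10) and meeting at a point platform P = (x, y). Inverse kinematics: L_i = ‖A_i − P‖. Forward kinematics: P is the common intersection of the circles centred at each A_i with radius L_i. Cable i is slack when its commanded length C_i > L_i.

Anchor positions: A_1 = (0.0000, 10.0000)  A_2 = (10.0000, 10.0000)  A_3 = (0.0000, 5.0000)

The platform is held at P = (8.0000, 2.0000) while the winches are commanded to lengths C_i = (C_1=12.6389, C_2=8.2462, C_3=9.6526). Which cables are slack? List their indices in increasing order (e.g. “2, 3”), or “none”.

1, 3

cable 1: L_1 = ‖A_1−P‖ = 11.3137;  C_1 = 12.6389 → slack
cable 2: L_2 = ‖A_2−P‖ = 8.2462;  C_2 = 8.2462 → taut
cable 3: L_3 = ‖A_3−P‖ = 8.5440;  C_3 = 9.6526 → slack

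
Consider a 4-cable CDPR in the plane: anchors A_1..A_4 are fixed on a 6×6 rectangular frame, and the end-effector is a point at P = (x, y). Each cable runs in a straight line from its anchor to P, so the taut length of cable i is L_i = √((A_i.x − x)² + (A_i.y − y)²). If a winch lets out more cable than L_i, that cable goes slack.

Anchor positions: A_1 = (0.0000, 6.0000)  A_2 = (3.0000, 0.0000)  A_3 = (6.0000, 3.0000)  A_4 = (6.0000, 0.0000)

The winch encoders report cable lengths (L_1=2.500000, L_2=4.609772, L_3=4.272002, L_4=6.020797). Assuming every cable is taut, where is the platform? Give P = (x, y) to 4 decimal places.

(2.0000, 4.5000)

expand ‖A_i−P‖²=L_i² and subtract eq 1 (c_i ≔ ‖A_i‖²−L_i²)
c_1 = 0.0000+36.0000−6.2500 = 29.7500
eq1−eq2 → [-6.0000  12.0000]·P = 42.0000
eq1−eq3 → [-12.0000  6.0000]·P = 3.0000
eq1−eq4 → [-12.0000  12.0000]·P = 30.0000
2×2 solve → P = (2.0000, 4.5000)
check cable 4: ‖A_4−P‖² = 36.2500 ≈ L_4² = 36.2500 ✓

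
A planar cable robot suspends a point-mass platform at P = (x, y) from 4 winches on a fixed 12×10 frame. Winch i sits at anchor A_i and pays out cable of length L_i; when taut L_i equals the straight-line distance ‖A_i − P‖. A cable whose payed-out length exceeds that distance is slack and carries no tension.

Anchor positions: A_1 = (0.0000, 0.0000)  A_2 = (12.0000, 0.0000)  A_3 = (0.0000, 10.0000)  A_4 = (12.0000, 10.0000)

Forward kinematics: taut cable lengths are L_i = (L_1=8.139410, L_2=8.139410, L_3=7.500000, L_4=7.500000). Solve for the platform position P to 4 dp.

circle eqns → linear via eq_j − eq_1; set q_j = A_j·A_j − L_j²
q_1 = 0.0000+0.0000−66.2500 = -66.2500
-24.0000·x + 0.0000·y = q_1−q_2 = -144.0000
0.0000·x − 20.0000·y = q_1−q_3 = -110.0000
-24.0000·x − 20.0000·y = q_1−q_4 = -254.0000
solve first two rows → x=6.0000, y=5.5000
check cable 4: ‖A_4−P‖² = 56.2500 ≈ L_4² = 56.2500 ✓

(6.0000, 5.5000)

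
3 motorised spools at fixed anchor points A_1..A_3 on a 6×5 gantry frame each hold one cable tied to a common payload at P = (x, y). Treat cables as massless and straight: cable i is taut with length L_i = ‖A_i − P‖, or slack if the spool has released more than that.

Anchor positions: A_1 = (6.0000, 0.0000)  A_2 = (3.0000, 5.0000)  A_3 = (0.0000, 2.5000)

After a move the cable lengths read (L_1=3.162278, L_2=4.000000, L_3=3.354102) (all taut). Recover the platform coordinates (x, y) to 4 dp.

(3.0000, 1.0000)

each cable: (A_i−P)·(A_i−P) = L_i²; let c_i = ‖A_i‖²−L_i²
c_1 = 36.0000+0.0000−10.0000 = 26.0000
row 1: 6.0000x − 10.0000y = 8.0000  (c_2=18.0000)
row 2: 12.0000x − 5.0000y = 31.0000  (c_3=-5.0000)
Cramer on rows 1–2 → x = 3.0000, y = 1.0000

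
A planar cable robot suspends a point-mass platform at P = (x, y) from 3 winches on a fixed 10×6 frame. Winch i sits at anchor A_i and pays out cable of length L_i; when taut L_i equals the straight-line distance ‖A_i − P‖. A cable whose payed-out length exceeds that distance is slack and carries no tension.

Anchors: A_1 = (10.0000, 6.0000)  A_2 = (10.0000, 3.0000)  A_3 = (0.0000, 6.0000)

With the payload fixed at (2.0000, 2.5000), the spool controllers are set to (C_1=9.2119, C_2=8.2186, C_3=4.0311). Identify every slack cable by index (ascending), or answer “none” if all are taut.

cable 1: √((8.0000)²+(3.5000)²)=8.7321, C_1=9.2119: slack
cable 2: √((8.0000)²+(0.5000)²)=8.0156, C_2=8.2186: slack
cable 3: √((-2.0000)²+(3.5000)²)=4.0311, C_3=4.0311: taut

1, 2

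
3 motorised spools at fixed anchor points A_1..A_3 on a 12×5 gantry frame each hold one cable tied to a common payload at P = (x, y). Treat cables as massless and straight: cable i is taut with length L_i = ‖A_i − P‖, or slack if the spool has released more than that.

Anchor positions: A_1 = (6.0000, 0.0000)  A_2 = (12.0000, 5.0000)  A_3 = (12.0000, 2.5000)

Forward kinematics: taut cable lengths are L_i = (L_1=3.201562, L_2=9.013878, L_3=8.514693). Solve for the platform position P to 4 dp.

(3.5000, 2.0000)

each cable: (A_i−P)·(A_i−P) = L_i²; let k_i = ‖A_i‖²−L_i²
k_1 = 36.0000+0.0000−10.2500 = 25.7500
row 1: -12.0000x − 10.0000y = -62.0000  (k_2=87.7500)
row 2: -12.0000x − 5.0000y = -52.0000  (k_3=77.7500)
Cramer on rows 1–2 → x = 3.5000, y = 2.0000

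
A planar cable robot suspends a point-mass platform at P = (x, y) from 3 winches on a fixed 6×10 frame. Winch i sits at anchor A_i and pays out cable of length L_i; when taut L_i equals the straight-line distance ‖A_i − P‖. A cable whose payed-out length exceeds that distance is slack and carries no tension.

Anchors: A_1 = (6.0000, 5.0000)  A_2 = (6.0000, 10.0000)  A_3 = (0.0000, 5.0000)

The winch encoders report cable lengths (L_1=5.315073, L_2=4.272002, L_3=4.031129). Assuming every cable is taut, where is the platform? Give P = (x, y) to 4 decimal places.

each cable: (A_i−P)·(A_i−P) = L_i²; let c_i = ‖A_i‖²−L_i²
c_1 = 36.0000+25.0000−28.2500 = 32.7500
row 1: 0.0000x − 10.0000y = -85.0000  (c_2=117.7500)
row 2: 12.0000x + 0.0000y = 24.0000  (c_3=8.7500)
Cramer on rows 1–2 → x = 2.0000, y = 8.5000

(2.0000, 8.5000)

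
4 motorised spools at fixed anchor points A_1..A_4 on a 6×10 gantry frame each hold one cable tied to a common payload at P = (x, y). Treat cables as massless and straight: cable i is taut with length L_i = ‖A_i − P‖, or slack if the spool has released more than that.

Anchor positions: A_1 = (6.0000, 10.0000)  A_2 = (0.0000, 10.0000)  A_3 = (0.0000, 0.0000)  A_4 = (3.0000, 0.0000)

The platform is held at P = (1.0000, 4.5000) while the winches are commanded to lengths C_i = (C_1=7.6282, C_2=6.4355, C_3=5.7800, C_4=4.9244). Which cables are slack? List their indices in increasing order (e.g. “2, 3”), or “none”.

1, 2, 3

cable 1: L_1 = ‖A_1−P‖ = 7.4330;  C_1 = 7.6282 → slack
cable 2: L_2 = ‖A_2−P‖ = 5.5902;  C_2 = 6.4355 → slack
cable 3: L_3 = ‖A_3−P‖ = 4.6098;  C_3 = 5.7800 → slack
cable 4: L_4 = ‖A_4−P‖ = 4.9244;  C_4 = 4.9244 → taut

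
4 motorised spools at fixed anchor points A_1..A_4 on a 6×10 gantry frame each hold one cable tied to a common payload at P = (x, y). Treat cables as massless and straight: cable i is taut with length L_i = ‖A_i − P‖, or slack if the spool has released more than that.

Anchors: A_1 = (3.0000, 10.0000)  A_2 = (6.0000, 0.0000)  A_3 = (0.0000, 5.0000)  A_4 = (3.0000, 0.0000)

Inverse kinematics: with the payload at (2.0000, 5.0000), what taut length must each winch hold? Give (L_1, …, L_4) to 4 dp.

(5.0990, 6.4031, 2.0000, 5.0990)

L_1 = √((3.0000−2.0000)² + (10.0000−5.0000)²) = 5.0990
L_2 = √((6.0000−2.0000)² + (0.0000−5.0000)²) = 6.4031
L_3 = √((0.0000−2.0000)² + (5.0000−5.0000)²) = 2.0000
L_4 = √((3.0000−2.0000)² + (0.0000−5.0000)²) = 5.0990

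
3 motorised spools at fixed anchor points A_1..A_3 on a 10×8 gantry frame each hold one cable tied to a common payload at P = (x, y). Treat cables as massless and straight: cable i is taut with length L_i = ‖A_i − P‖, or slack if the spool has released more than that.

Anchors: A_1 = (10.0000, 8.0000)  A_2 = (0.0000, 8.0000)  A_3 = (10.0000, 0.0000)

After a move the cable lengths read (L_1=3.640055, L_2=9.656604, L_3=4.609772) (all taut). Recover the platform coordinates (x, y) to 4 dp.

(9.0000, 4.5000)

each cable: (A_i−P)·(A_i−P) = L_i²; let c_i = ‖A_i‖²−L_i²
c_1 = 100.0000+64.0000−13.2500 = 150.7500
row 1: 20.0000x + 0.0000y = 180.0000  (c_2=-29.2500)
row 2: 0.0000x + 16.0000y = 72.0000  (c_3=78.7500)
Cramer on rows 1–2 → x = 9.0000, y = 4.5000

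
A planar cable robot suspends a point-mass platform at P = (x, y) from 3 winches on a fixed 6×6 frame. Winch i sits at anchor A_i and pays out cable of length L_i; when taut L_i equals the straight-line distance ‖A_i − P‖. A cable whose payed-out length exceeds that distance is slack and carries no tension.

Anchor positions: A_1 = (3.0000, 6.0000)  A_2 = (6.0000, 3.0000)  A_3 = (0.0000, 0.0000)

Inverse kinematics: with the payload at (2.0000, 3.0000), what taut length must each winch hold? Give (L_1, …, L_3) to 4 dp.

(3.1623, 4.0000, 3.6056)

L_1 = √((3.0000−2.0000)² + (6.0000−3.0000)²) = 3.1623
L_2 = √((6.0000−2.0000)² + (3.0000−3.0000)²) = 4.0000
L_3 = √((0.0000−2.0000)² + (0.0000−3.0000)²) = 3.6056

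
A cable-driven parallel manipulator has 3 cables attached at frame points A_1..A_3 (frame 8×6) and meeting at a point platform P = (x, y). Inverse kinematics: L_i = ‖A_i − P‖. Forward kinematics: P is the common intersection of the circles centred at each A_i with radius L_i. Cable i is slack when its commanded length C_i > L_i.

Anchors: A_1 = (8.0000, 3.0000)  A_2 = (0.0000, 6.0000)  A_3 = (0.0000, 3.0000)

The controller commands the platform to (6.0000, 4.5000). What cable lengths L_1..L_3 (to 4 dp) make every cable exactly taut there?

(2.5000, 6.1847, 6.1847)

L_1: Δ = A_1−P = (2.0000, -1.5000) → ‖Δ‖ = √6.2500 = 2.5000
L_2: Δ = A_2−P = (-6.0000, 1.5000) → ‖Δ‖ = √38.2500 = 6.1847
L_3: Δ = A_3−P = (-6.0000, -1.5000) → ‖Δ‖ = √38.2500 = 6.1847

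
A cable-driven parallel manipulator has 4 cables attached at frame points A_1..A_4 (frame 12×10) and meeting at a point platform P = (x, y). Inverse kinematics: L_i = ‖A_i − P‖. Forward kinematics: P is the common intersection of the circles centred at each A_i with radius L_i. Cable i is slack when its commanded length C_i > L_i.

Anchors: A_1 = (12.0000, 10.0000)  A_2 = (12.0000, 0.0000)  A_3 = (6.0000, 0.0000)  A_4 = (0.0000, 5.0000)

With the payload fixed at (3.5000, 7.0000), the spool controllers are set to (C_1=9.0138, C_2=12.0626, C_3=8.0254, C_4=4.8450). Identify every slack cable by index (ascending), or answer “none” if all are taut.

2, 3, 4

i=1: geometric 9.0139 vs commanded 9.0138 ⇒ taut
i=2: geometric 11.0114 vs commanded 12.0626 ⇒ slack
i=3: geometric 7.4330 vs commanded 8.0254 ⇒ slack
i=4: geometric 4.0311 vs commanded 4.8450 ⇒ slack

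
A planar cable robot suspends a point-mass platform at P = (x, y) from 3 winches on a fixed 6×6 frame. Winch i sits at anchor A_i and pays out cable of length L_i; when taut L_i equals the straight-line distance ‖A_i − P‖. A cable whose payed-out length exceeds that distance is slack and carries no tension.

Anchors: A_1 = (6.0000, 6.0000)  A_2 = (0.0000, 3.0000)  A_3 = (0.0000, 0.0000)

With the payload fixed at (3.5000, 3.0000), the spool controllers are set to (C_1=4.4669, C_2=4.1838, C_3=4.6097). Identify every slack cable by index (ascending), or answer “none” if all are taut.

cable 1: √((2.5000)²+(3.0000)²)=3.9051, C_1=4.4669: slack
cable 2: √((-3.5000)²+(0.0000)²)=3.5000, C_2=4.1838: slack
cable 3: √((-3.5000)²+(-3.0000)²)=4.6098, C_3=4.6097: taut

1, 2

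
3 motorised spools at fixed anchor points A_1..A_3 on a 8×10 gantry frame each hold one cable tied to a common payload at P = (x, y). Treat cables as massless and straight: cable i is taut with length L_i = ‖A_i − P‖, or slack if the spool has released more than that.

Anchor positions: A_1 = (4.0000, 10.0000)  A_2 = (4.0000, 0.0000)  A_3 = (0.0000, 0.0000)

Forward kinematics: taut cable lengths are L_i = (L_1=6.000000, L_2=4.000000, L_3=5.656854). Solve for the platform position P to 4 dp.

(4.0000, 4.0000)

each cable: (A_i−P)·(A_i−P) = L_i²; let c_i = ‖A_i‖²−L_i²
c_1 = 16.0000+100.0000−36.0000 = 80.0000
row 1: 0.0000x + 20.0000y = 80.0000  (c_2=0.0000)
row 2: 8.0000x + 20.0000y = 112.0000  (c_3=-32.0000)
Cramer on rows 1–2 → x = 4.0000, y = 4.0000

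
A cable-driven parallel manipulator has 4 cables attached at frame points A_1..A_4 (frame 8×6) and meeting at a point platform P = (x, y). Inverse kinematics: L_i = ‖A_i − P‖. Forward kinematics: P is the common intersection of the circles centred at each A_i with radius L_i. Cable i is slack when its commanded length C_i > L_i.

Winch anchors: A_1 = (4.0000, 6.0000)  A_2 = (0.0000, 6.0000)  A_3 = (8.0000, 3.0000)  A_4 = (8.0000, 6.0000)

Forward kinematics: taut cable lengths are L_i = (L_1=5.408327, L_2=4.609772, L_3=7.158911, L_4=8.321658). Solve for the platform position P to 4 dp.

(1.0000, 1.5000)

each cable: (A_i−P)·(A_i−P) = L_i²; let c_i = ‖A_i‖²−L_i²
c_1 = 16.0000+36.0000−29.2500 = 22.7500
row 1: 8.0000x + 0.0000y = 8.0000  (c_2=14.7500)
row 2: -8.0000x + 6.0000y = 1.0000  (c_3=21.7500)
row 3: -8.0000x + 0.0000y = -8.0000  (c_4=30.7500)
Cramer on rows 1–2 → x = 1.0000, y = 1.5000
check cable 4: ‖A_4−P‖² = 69.2500 ≈ L_4² = 69.2500 ✓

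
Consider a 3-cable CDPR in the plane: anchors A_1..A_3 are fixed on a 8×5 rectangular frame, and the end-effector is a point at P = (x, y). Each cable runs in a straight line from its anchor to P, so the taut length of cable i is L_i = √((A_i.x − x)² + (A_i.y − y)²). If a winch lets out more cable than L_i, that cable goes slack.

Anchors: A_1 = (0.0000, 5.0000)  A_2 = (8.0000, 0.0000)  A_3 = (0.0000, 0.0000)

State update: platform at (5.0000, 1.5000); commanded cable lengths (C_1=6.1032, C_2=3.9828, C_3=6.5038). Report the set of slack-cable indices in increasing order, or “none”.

cable 1: √((-5.0000)²+(3.5000)²)=6.1033, C_1=6.1032: taut
cable 2: √((3.0000)²+(-1.5000)²)=3.3541, C_2=3.9828: slack
cable 3: √((-5.0000)²+(-1.5000)²)=5.2202, C_3=6.5038: slack

2, 3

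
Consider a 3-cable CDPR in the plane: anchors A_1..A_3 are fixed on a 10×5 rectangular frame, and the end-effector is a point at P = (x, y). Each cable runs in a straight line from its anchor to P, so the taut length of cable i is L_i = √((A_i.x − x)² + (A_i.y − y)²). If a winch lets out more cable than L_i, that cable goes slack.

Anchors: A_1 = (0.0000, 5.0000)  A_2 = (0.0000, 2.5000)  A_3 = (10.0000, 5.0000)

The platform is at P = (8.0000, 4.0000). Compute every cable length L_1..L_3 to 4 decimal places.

L_1 = √((0.0000−8.0000)² + (5.0000−4.0000)²) = 8.0623
L_2 = √((0.0000−8.0000)² + (2.5000−4.0000)²) = 8.1394
L_3 = √((10.0000−8.0000)² + (5.0000−4.0000)²) = 2.2361

(8.0623, 8.1394, 2.2361)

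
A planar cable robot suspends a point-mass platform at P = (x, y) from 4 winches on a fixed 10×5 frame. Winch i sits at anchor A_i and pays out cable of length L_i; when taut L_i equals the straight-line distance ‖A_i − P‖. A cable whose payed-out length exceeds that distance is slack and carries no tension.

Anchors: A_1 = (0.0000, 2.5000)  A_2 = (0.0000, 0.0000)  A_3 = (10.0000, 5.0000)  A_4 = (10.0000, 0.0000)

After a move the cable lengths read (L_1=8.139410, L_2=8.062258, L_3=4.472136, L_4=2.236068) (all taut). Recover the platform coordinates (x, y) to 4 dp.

each cable: (A_i−P)·(A_i−P) = L_i²; let c_i = ‖A_i‖²−L_i²
c_1 = 0.0000+6.2500−66.2500 = -60.0000
row 1: 0.0000x + 5.0000y = 5.0000  (c_2=-65.0000)
row 2: -20.0000x − 5.0000y = -165.0000  (c_3=105.0000)
row 3: -20.0000x + 5.0000y = -155.0000  (c_4=95.0000)
Cramer on rows 1–2 → x = 8.0000, y = 1.0000
check cable 4: ‖A_4−P‖² = 5.0000 ≈ L_4² = 5.0000 ✓

(8.0000, 1.0000)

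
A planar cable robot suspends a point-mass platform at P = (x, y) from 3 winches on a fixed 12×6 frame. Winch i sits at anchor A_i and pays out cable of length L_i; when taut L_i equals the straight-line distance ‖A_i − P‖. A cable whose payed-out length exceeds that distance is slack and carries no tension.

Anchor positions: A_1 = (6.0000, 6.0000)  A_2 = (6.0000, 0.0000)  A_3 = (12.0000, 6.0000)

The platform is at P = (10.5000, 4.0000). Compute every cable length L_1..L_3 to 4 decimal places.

L_1 = √((6.0000−10.5000)² + (6.0000−4.0000)²) = 4.9244
L_2 = √((6.0000−10.5000)² + (0.0000−4.0000)²) = 6.0208
L_3 = √((12.0000−10.5000)² + (6.0000−4.0000)²) = 2.5000

(4.9244, 6.0208, 2.5000)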